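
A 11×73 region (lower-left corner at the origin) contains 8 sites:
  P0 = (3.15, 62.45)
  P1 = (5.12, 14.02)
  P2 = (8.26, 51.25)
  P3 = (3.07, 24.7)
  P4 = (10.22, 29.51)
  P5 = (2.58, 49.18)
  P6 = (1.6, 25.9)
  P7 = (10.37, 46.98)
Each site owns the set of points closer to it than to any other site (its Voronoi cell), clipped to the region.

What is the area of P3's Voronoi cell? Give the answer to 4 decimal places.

Area of P3's cell: 61.9507

1. box [0,11]×[0,73]: [(0, 0) (11, 0) (11, 73) (0, 73)]
2. ⊥bis P3·P0 via (3.11,43.575): [(0, 43.5816) (0, 0) (11, 0) (11, 43.5583)]  |A|=479.2693
3. ⊥bis P3·P1 via (4.095,19.36): [(0, 43.5816) (0, 18.574) (11, 20.6854) (11, 43.5583)]  |A|=263.3427
4. ⊥bis P3·P2 via (5.665,37.975): [(0, 39.0824) (0, 18.574) (11, 20.6854) (11, 36.9321)]  |A|=202.1532
5. ⊥bis P3·P4 via (6.645,27.105): [(0, 36.9827) (0, 18.574) (10.9678, 20.6792)]  |A|=100.9516
6. ⊥bis P3·P5 via (2.825,36.94): [(0.0659, 36.8848) (0, 36.8835) (0, 18.574) (10.9678, 20.6792)]  |A|=100.9483
7. ⊥bis P3·P6 via (2.335,25.3): [(5.3635, 29.0099) (0, 22.4396) (0, 18.574) (10.9678, 20.6792)]  |A|=61.9507
8. ⊥bis P3·P7 via (6.72,35.84): [(5.3635, 29.0099) (0, 22.4396) (0, 18.574) (10.9678, 20.6792)]  |A|=61.9507
9. canonical 4-gon: [(5.3635, 29.0099) (0, 22.4396) (0, 18.574) (10.9678, 20.6792)]
10. shoelace: 61.9507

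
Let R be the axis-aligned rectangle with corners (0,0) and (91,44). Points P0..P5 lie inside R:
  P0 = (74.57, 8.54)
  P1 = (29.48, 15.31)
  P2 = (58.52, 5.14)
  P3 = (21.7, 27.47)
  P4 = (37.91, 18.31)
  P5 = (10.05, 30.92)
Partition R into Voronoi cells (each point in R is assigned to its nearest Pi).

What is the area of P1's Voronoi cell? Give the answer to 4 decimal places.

1. box [0,91]×[0,44]: [(0, 0) (91, 0) (91, 44) (0, 44)]
2. ⊥bis P1·P0 via (52.025,11.925): [(0, 0) (50.2345, 0) (56.8409, 44) (0, 44)]  |A|=2355.6589
3. ⊥bis P1·P2 via (44,10.225): [(0, 0) (40.4191, 0) (55.8282, 44) (0, 44)]  |A|=2117.442
4. ⊥bis P1·P3 via (25.59,21.39): [(0, 5.0175) (0, 0) (40.4191, 0) (54.3553, 39.7941)]  |A|=940.5844
5. ⊥bis P1·P4 via (33.695,16.81): [(30.8642, 24.7645) (0, 5.0175) (0, 0) (39.6772, 0)]  |A|=568.7223
6. ⊥bis P1·P5 via (19.765,23.115): [(30.8642, 24.7645) (10.7524, 11.8968) (1.1945, 0) (39.6772, 0)]  |A|=534.6423
7. canonical 4-gon: [(30.8642, 24.7645) (10.7524, 11.8968) (1.1945, 0) (39.6772, 0)]
8. shoelace: 534.6423

Area of P1's cell: 534.6423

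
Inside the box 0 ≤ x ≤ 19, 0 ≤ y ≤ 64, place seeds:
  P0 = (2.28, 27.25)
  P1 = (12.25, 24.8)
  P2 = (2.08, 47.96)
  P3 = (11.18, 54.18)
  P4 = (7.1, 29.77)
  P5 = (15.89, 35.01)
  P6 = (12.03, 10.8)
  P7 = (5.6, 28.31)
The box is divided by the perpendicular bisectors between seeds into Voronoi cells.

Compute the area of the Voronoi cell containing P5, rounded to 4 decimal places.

Area of P5's cell: 140.8757

1. box [0,19]×[0,64]: [(0, 0) (19, 0) (19, 64) (0, 64)]
2. ⊥bis P5·P0 via (9.085,31.13): [(0, 47.0639) (19, 13.7404) (19, 64) (0, 64)]  |A|=638.3592
3. ⊥bis P5·P1 via (14.07,29.905): [(0, 47.0639) (8.6898, 31.8231) (19, 28.1474) (19, 64) (0, 64)]  |A|=564.0899
4. ⊥bis P5·P2 via (8.985,41.485): [(5.3756, 37.6359) (8.6898, 31.8231) (19, 28.1474) (19, 52.1651)]  |A|=187.488
5. ⊥bis P5·P3 via (13.535,44.595): [(11.4123, 44.0734) (5.3756, 37.6359) (8.6898, 31.8231) (19, 28.1474) (19, 45.9377)]  |A|=163.8622
6. ⊥bis P5·P4 via (11.495,32.39): [(11.4123, 44.0734) (7.2049, 39.5866) (12.6812, 30.4001) (19, 28.1474) (19, 45.9377)]  |A|=140.8757
7. ⊥bis P5·P6 via (13.96,22.905): [(11.4123, 44.0734) (7.2049, 39.5866) (12.6812, 30.4001) (19, 28.1474) (19, 45.9377)]  |A|=140.8757
8. ⊥bis P5·P7 via (10.745,31.66): [(11.4123, 44.0734) (7.2049, 39.5866) (12.6812, 30.4001) (19, 28.1474) (19, 45.9377)]  |A|=140.8757
9. canonical 5-gon: [(11.4123, 44.0734) (7.2049, 39.5866) (12.6812, 30.4001) (19, 28.1474) (19, 45.9377)]
10. shoelace: 140.8757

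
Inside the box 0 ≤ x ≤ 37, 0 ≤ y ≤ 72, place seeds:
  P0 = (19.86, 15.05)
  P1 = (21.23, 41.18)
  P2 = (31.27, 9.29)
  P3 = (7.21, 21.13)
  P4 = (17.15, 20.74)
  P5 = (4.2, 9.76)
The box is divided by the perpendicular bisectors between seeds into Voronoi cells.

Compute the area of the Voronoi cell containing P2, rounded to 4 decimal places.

1. box [0,37]×[0,72]: [(0, 0) (37, 0) (37, 72) (0, 72)]
2. ⊥bis P2·P0 via (25.565,12.17): [(19.4213, 0) (37, 0) (37, 34.8216)]  |A|=306.0588
3. ⊥bis P2·P1 via (26.25,25.235): [(33.2774, 27.4474) (19.4213, 0) (37, 0) (37, 28.6194)]  |A|=294.5146
4. ⊥bis P2·P3 via (19.24,15.21): [(33.2774, 27.4474) (19.4213, 0) (37, 0) (37, 28.6194)]  |A|=294.5146
5. ⊥bis P2·P4 via (24.21,15.015): [(34.6392, 27.8762) (31.6047, 24.134) (19.4213, 0) (37, 0) (37, 28.6194)]  |A|=292.617
6. ⊥bis P2·P5 via (17.735,9.525): [(34.6392, 27.8762) (31.6047, 24.134) (19.4213, 0) (37, 0) (37, 28.6194)]  |A|=292.617
7. canonical 5-gon: [(34.6392, 27.8762) (31.6047, 24.134) (19.4213, 0) (37, 0) (37, 28.6194)]
8. shoelace: 292.617

Area of P2's cell: 292.6170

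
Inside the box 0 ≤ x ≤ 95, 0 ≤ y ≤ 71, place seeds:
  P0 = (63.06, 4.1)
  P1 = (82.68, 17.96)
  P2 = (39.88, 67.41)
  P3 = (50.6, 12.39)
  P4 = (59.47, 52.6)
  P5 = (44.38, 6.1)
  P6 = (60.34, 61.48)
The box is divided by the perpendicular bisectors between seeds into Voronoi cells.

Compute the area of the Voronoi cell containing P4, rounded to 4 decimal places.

1. box [0,95]×[0,71]: [(0, 0) (95, 0) (95, 71) (0, 71)]
2. ⊥bis P4·P0 via (61.265,28.35): [(0, 23.8151) (95, 30.8471) (95, 71) (0, 71)]  |A|=4148.5449
3. ⊥bis P4·P1 via (71.075,35.28): [(0, 23.8151) (60.6661, 28.3057) (95, 51.3106) (95, 71) (0, 71)]  |A|=3797.249
4. ⊥bis P4·P2 via (49.675,60.005): [(23.6383, 25.5648) (60.6661, 28.3057) (95, 51.3106) (95, 71) (57.9872, 71)]  |A|=1922.235
5. ⊥bis P4·P3 via (55.035,32.495): [(32.6162, 37.4404) (63.9752, 30.5229) (95, 51.3106) (95, 71) (57.9872, 71)]  |A|=1668.4658
6. ⊥bis P4·P5 via (51.925,29.35): [(32.6162, 37.4404) (63.9752, 30.5229) (95, 51.3106) (95, 71) (57.9872, 71)]  |A|=1668.4658
7. ⊥bis P4·P6 via (59.905,57.04): [(48.2935, 58.1776) (32.6162, 37.4404) (63.9752, 30.5229) (95, 51.3106) (95, 53.6016)]  |A|=1024.8613
8. canonical 5-gon: [(48.2935, 58.1776) (32.6162, 37.4404) (63.9752, 30.5229) (95, 51.3106) (95, 53.6016)]
9. shoelace: 1024.8613

Area of P4's cell: 1024.8613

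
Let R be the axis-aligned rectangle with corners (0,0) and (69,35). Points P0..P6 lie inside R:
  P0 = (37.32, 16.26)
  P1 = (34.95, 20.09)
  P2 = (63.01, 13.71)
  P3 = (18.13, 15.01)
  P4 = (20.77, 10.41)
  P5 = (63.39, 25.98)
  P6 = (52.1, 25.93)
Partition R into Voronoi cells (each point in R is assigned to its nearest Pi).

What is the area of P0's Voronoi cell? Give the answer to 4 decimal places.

Area of P0's cell: 340.5865

1. box [0,69]×[0,35]: [(0, 0) (69, 0) (69, 35) (0, 35)]
2. ⊥bis P0·P1 via (36.135,18.175): [(6.7636, 0) (69, 0) (69, 35) (63.3248, 35)]  |A|=1188.4538
3. ⊥bis P0·P2 via (50.165,14.985): [(51.4205, 27.6337) (6.7636, 0) (48.6776, 0)]  |A|=579.1185
4. ⊥bis P0·P3 via (27.725,15.635): [(51.4205, 27.6337) (27.8918, 13.0741) (28.7434, 0) (48.6776, 0)]  |A|=435.4349
5. ⊥bis P0·P4 via (29.045,13.335): [(51.4205, 27.6337) (28.9137, 13.7065) (33.7586, 0) (48.6776, 0)]  |A|=394.1156
6. ⊥bis P0·P5 via (50.355,21.12): [(50.6859, 20.2326) (48.5814, 25.8768) (28.9137, 13.7065) (33.7586, 0) (48.6776, 0)]  |A|=384.2548
7. ⊥bis P0·P6 via (44.71,21.095): [(49.973, 13.0508) (43.5987, 22.7935) (28.9137, 13.7065) (33.7586, 0) (48.6776, 0)]  |A|=340.5865
8. canonical 5-gon: [(49.973, 13.0508) (43.5987, 22.7935) (28.9137, 13.7065) (33.7586, 0) (48.6776, 0)]
9. shoelace: 340.5865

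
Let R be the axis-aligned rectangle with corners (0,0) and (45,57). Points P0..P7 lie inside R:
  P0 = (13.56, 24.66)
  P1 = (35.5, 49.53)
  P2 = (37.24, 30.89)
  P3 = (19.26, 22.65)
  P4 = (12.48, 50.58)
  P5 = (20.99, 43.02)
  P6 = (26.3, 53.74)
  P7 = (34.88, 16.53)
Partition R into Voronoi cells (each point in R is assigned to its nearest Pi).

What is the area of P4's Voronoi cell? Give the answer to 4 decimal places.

1. box [0,45]×[0,57]: [(0, 0) (45, 0) (45, 57) (0, 57)]
2. ⊥bis P4·P0 via (13.02,37.62): [(0, 37.0775) (45, 38.9525) (45, 57) (0, 57)]  |A|=854.325
3. ⊥bis P4·P1 via (23.99,50.055): [(0, 37.0775) (23.4426, 38.0543) (24.3068, 57) (0, 57)]  |A|=463.7725
4. ⊥bis P4·P2 via (24.86,40.735): [(0, 37.0775) (22.7037, 38.0235) (23.4861, 39.0073) (24.3068, 57) (0, 57)]  |A|=463.4211
5. ⊥bis P4·P3 via (15.87,36.615): [(0, 37.0775) (21.4585, 37.9716) (22.9505, 38.3338) (23.4861, 39.0073) (24.3068, 57) (0, 57)]  |A|=463.2343
6. ⊥bis P4·P5 via (16.735,46.8): [(0, 37.0775) (8.4091, 37.4279) (24.2262, 55.2325) (24.3068, 57) (0, 57)]  |A|=334.8935
7. ⊥bis P4·P6 via (19.39,52.16): [(0, 37.0775) (8.4091, 37.4279) (19.8212, 50.2741) (18.2833, 57) (0, 57)]  |A|=310.9438
8. ⊥bis P4·P7 via (23.68,33.555): [(0, 37.0775) (8.4091, 37.4279) (19.8212, 50.2741) (18.2833, 57) (0, 57)]  |A|=310.9438
9. canonical 5-gon: [(0, 37.0775) (8.4091, 37.4279) (19.8212, 50.2741) (18.2833, 57) (0, 57)]
10. shoelace: 310.9438

Area of P4's cell: 310.9438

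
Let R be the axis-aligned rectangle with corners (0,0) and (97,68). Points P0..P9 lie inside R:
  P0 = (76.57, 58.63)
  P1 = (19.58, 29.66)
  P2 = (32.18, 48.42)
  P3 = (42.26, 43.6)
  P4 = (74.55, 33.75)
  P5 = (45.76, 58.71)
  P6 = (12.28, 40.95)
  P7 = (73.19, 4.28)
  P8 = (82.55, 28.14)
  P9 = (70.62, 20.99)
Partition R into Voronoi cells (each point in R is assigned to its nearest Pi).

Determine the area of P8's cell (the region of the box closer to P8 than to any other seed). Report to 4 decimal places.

Area of P8's cell: 545.7581

1. box [0,97]×[0,68]: [(0, 0) (97, 0) (97, 68) (0, 68)]
2. ⊥bis P8·P0 via (79.56,43.385): [(0, 27.7809) (0, 0) (97, 0) (97, 46.8055)]  |A|=3617.441
3. ⊥bis P8·P1 via (51.065,28.9): [(51.2808, 37.8386) (50.3674, 0) (97, 0) (97, 46.8055)]  |A|=1952.2121
4. ⊥bis P8·P2 via (57.365,38.28): [(57.6937, 39.0964) (50.9041, 22.2328) (50.3674, 0) (97, 0) (97, 46.8055)]  |A|=1902.4096
5. ⊥bis P8·P3 via (62.405,35.87): [(64.1272, 40.3582) (50.4833, 4.8011) (50.3674, 0) (97, 0) (97, 46.8055)]  |A|=1741.0096
6. ⊥bis P8·P4 via (78.55,30.945): [(88.5036, 45.1391) (56.8498, 0) (97, 0) (97, 46.8055)]  |A|=1105.0104
7. ⊥bis P8·P5 via (64.155,43.425): [(88.5036, 45.1391) (56.8498, 0) (97, 0) (97, 46.8055)]  |A|=1105.0104
8. ⊥bis P8·P6 via (47.415,34.545): [(88.5036, 45.1391) (56.8498, 0) (97, 0) (97, 46.8055)]  |A|=1105.0104
9. ⊥bis P8·P7 via (77.87,16.21): [(88.5036, 45.1391) (70.2996, 19.1798) (97, 8.7055) (97, 46.8055)]  |A|=603.7545
10. ⊥bis P8·P9 via (76.585,24.565): [(88.5036, 45.1391) (75.4288, 26.4941) (82.7366, 14.3009) (97, 8.7055) (97, 46.8055)]  |A|=545.7581
11. canonical 5-gon: [(88.5036, 45.1391) (75.4288, 26.4941) (82.7366, 14.3009) (97, 8.7055) (97, 46.8055)]
12. shoelace: 545.7581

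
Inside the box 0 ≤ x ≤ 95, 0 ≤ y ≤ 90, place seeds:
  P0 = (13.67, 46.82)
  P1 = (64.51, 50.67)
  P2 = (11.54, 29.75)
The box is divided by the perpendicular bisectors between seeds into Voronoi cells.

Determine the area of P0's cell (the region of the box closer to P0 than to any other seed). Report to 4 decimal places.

Area of P0's cell: 1998.1894

1. box [0,95]×[0,90]: [(0, 0) (95, 0) (95, 90) (0, 90)]
2. ⊥bis P0·P1 via (39.09,48.745): [(0, 0) (42.7814, 0) (35.9659, 90) (0, 90)]  |A|=3543.624
3. ⊥bis P0·P2 via (12.605,38.285): [(0, 39.8579) (40.1423, 34.8489) (35.9659, 90) (0, 90)]  |A|=1998.1894
4. canonical 4-gon: [(0, 39.8579) (40.1423, 34.8489) (35.9659, 90) (0, 90)]
5. shoelace: 1998.1894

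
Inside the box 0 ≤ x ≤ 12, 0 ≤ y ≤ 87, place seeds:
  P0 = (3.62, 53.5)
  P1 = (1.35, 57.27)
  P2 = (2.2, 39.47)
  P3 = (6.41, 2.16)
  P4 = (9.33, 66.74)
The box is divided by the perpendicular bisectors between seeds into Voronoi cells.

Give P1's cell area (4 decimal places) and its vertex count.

1. box [0,12]×[0,87]: [(0, 0) (12, 0) (12, 87) (0, 87)]
2. ⊥bis P1·P0 via (2.485,55.385): [(0, 53.8887) (12, 61.1142) (12, 87) (0, 87)]  |A|=353.9825
3. ⊥bis P1·P2 via (1.775,48.37): [(0, 53.8887) (12, 61.1142) (12, 87) (0, 87)]  |A|=353.9825
4. ⊥bis P1·P3 via (3.88,29.715): [(0, 53.8887) (12, 61.1142) (12, 87) (0, 87)]  |A|=353.9825
5. ⊥bis P1·P4 via (5.34,62.005): [(0, 66.5048) (0, 53.8887) (8.7322, 59.1466)]  |A|=55.0829
6. canonical 3-gon: [(0, 66.5048) (0, 53.8887) (8.7322, 59.1466)]
7. shoelace: 55.0829

Area of P1's cell: 55.0829 (3 vertices)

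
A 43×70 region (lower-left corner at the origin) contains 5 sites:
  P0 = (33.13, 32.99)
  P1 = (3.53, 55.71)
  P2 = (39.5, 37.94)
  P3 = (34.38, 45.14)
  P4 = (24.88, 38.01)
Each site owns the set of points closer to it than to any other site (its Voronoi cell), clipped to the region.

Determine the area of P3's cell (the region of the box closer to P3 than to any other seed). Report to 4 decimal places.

Area of P3's cell: 543.8698

1. box [0,43]×[0,70]: [(0, 0) (43, 0) (43, 70) (0, 70)]
2. ⊥bis P3·P0 via (33.755,39.065): [(0, 42.5377) (43, 38.1139) (43, 70) (0, 70)]  |A|=1275.9905
3. ⊥bis P3·P1 via (18.955,50.425): [(15.6992, 40.9226) (43, 38.1139) (43, 70) (25.6619, 70)]  |A|=687.3315
4. ⊥bis P3·P2 via (36.94,41.54): [(15.6992, 40.9226) (33.4969, 39.0916) (43, 45.8493) (43, 70) (25.6619, 70)]  |A|=650.576
5. ⊥bis P3·P4 via (29.63,41.575): [(20.219, 54.1142) (31.3263, 39.3149) (33.4969, 39.0916) (43, 45.8493) (43, 70) (25.6619, 70)]  |A|=543.8698
6. canonical 6-gon: [(20.219, 54.1142) (31.3263, 39.3149) (33.4969, 39.0916) (43, 45.8493) (43, 70) (25.6619, 70)]
7. shoelace: 543.8698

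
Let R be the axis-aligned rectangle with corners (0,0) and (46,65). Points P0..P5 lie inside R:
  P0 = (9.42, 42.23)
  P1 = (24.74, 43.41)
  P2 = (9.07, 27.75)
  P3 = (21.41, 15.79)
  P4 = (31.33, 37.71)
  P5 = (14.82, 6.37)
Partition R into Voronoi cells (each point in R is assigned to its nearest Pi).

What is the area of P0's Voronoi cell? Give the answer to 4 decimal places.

Area of P0's cell: 495.8151

1. box [0,46]×[0,65]: [(0, 0) (46, 0) (46, 65) (0, 65)]
2. ⊥bis P0·P1 via (17.08,42.82): [(0, 0) (20.3781, 0) (15.3716, 65) (0, 65)]  |A|=1161.8674
3. ⊥bis P0·P2 via (9.245,34.99): [(0, 35.2135) (17.6988, 34.7857) (15.3716, 65) (0, 65)]  |A|=495.8151
4. ⊥bis P0·P3 via (15.415,29.01): [(0, 35.2135) (17.6988, 34.7857) (15.3716, 65) (0, 65)]  |A|=495.8151
5. ⊥bis P0·P4 via (20.375,39.97): [(0, 35.2135) (17.6988, 34.7857) (15.3716, 65) (0, 65)]  |A|=495.8151
6. ⊥bis P0·P5 via (12.12,24.3): [(0, 35.2135) (17.6988, 34.7857) (15.3716, 65) (0, 65)]  |A|=495.8151
7. canonical 4-gon: [(0, 35.2135) (17.6988, 34.7857) (15.3716, 65) (0, 65)]
8. shoelace: 495.8151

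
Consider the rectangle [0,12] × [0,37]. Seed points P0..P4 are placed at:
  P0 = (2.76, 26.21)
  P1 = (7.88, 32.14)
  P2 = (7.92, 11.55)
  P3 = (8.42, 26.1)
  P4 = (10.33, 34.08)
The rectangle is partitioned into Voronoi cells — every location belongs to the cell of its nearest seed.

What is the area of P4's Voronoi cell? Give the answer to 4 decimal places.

1. box [0,12]×[0,37]: [(0, 0) (12, 0) (12, 37) (0, 37)]
2. ⊥bis P4·P0 via (6.545,30.145): [(0, 36.4405) (12, 24.8979) (12, 37) (0, 37)]  |A|=75.9693
3. ⊥bis P4·P1 via (9.105,33.11): [(12, 29.4539) (12, 37) (6.0248, 37)]  |A|=22.5448
4. ⊥bis P4·P2 via (9.125,22.815): [(12, 29.4539) (12, 37) (6.0248, 37)]  |A|=22.5448
5. ⊥bis P4·P3 via (9.375,30.09): [(11.9924, 29.4635) (12, 29.4617) (12, 37) (6.0248, 37)]  |A|=22.5447
6. canonical 4-gon: [(11.9924, 29.4635) (12, 29.4617) (12, 37) (6.0248, 37)]
7. shoelace: 22.5447

Area of P4's cell: 22.5447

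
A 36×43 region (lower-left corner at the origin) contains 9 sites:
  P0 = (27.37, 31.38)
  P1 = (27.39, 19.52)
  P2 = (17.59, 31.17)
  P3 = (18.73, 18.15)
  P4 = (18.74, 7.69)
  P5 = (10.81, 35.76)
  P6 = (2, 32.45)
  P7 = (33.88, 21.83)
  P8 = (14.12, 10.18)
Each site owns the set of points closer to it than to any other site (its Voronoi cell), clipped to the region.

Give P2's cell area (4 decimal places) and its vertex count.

1. box [0,36]×[0,43]: [(0, 0) (36, 0) (36, 43) (0, 43)]
2. ⊥bis P2·P0 via (22.48,31.275): [(0, 0) (23.1515, 0) (22.2282, 43) (0, 43)]  |A|=975.6654
3. ⊥bis P2·P1 via (22.49,25.345): [(0, 6.4264) (22.6052, 25.4419) (22.2282, 43) (0, 43)]  |A|=608.5202
4. ⊥bis P2·P3 via (18.16,24.66): [(0, 23.07) (22.0841, 25.0036) (22.6052, 25.4419) (22.2282, 43) (0, 43)]  |A|=424.7407
5. ⊥bis P2·P4 via (18.165,19.43): [(0, 23.07) (22.0841, 25.0036) (22.6052, 25.4419) (22.2282, 43) (0, 43)]  |A|=424.7407
6. ⊥bis P2·P5 via (14.2,33.465): [(7.614, 23.7366) (22.0841, 25.0036) (22.6052, 25.4419) (22.2282, 43) (20.6551, 43)]  |A|=149.9236
7. ⊥bis P2·P6 via (9.795,31.81): [(9.3417, 26.2887) (9.1431, 23.8705) (22.0841, 25.0036) (22.6052, 25.4419) (22.2282, 43) (20.6551, 43)]  |A|=148.088
8. ⊥bis P2·P7 via (25.735,26.5): [(9.3417, 26.2887) (9.1431, 23.8705) (22.0841, 25.0036) (22.6052, 25.4419) (22.2282, 43) (20.6551, 43)]  |A|=148.088
9. ⊥bis P2·P8 via (15.855,20.675): [(9.3417, 26.2887) (9.1431, 23.8705) (22.0841, 25.0036) (22.6052, 25.4419) (22.2282, 43) (20.6551, 43)]  |A|=148.088
10. canonical 6-gon: [(9.3417, 26.2887) (9.1431, 23.8705) (22.0841, 25.0036) (22.6052, 25.4419) (22.2282, 43) (20.6551, 43)]
11. shoelace: 148.088

Area of P2's cell: 148.0880 (6 vertices)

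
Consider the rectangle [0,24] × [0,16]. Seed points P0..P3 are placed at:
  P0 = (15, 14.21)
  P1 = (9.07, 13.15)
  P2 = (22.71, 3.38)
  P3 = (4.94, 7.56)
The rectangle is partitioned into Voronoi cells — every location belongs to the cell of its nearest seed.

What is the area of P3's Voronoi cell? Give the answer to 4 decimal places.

1. box [0,24]×[0,16]: [(0, 0) (24, 0) (24, 16) (0, 16)]
2. ⊥bis P3·P0 via (9.97,10.885): [(0, 0) (17.1654, 0) (6.5888, 16) (0, 16)]  |A|=190.0333
3. ⊥bis P3·P1 via (7.005,10.355): [(0, 15.5304) (0, 0) (17.1654, 0) (13.4852, 5.5673)]  |A|=152.4978
4. ⊥bis P3·P2 via (13.825,5.47): [(0, 15.5304) (0, 0) (12.5383, 0) (13.7527, 5.1626) (13.4852, 5.5673)]  |A|=140.5539
5. canonical 5-gon: [(0, 15.5304) (0, 0) (12.5383, 0) (13.7527, 5.1626) (13.4852, 5.5673)]
6. shoelace: 140.5539

Area of P3's cell: 140.5539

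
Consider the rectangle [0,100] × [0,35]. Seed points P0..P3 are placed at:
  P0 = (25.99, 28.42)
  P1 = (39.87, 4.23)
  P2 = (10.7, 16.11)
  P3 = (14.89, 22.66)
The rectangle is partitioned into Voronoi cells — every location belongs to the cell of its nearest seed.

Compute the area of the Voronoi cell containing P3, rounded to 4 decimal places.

1. box [0,100]×[0,35]: [(0, 0) (100, 0) (100, 35) (0, 35)]
2. ⊥bis P3·P0 via (20.44,25.54): [(0, 0) (33.6932, 0) (15.531, 35) (0, 35)]  |A|=861.4238
3. ⊥bis P3·P1 via (27.38,13.445): [(0, 0) (17.4604, 0) (26.9904, 12.9169) (15.531, 35) (0, 35)]  |A|=756.5852
4. ⊥bis P3·P2 via (12.795,19.385): [(0, 27.5699) (25.6809, 11.142) (26.9904, 12.9169) (15.531, 35) (0, 35)]  |A|=305.3042
5. canonical 5-gon: [(0, 27.5699) (25.6809, 11.142) (26.9904, 12.9169) (15.531, 35) (0, 35)]
6. shoelace: 305.3042

Area of P3's cell: 305.3042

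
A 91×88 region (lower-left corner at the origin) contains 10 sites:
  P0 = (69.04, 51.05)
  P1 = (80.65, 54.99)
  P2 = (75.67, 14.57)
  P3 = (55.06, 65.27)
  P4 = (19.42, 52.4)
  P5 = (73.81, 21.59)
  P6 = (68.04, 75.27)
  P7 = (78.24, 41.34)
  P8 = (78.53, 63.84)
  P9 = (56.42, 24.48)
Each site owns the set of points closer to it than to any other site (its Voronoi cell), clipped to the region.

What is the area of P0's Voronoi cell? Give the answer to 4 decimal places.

1. box [0,91]×[0,88]: [(0, 0) (91, 0) (91, 88) (0, 88)]
2. ⊥bis P0·P1 via (74.845,53.02): [(0, 0) (91, 0) (91, 5.4161) (62.9741, 88) (0, 88)]  |A|=6850.7551
3. ⊥bis P0·P2 via (72.355,32.81): [(0, 19.66) (81.1604, 34.4103) (62.9741, 88) (0, 88)]  |A|=4460.6342
4. ⊥bis P0·P3 via (62.05,58.16): [(28.08, 24.7633) (81.1604, 34.4103) (70.3361, 66.3063)]  |A|=898.737
5. ⊥bis P0·P4 via (44.23,51.725): [(43.9201, 40.3361) (43.5731, 27.5791) (81.1604, 34.4103) (70.3361, 66.3063)]  |A|=800.4024
6. ⊥bis P0·P5 via (71.425,36.32): [(43.9201, 40.3361) (43.6887, 31.8291) (80.039, 37.7147) (70.3361, 66.3063)]  |A|=657.5657
7. ⊥bis P0·P6 via (68.54,63.16): [(67.0743, 63.0995) (43.9201, 40.3361) (43.6887, 31.8291) (80.039, 37.7147) (71.3643, 63.2766)]  |A|=650.976
8. ⊥bis P0·P7 via (73.64,46.195): [(67.0743, 63.0995) (43.9201, 40.3361) (43.6887, 31.8291) (61.5259, 34.7172) (76.3044, 48.7195) (71.3643, 63.2766)]  |A|=543.5126
9. ⊥bis P0·P8 via (73.785,57.445): [(66.6829, 62.7147) (43.9201, 40.3361) (43.6887, 31.8291) (61.5259, 34.7172) (76.3044, 48.7195) (73.1947, 57.883)]  |A|=529.5827
10. ⊥bis P0·P9 via (62.73,37.765): [(66.6829, 62.7147) (48.2841, 44.6264) (64.0706, 37.1282) (76.3044, 48.7195) (73.1947, 57.883)]  |A|=375.4474
11. canonical 5-gon: [(66.6829, 62.7147) (48.2841, 44.6264) (64.0706, 37.1282) (76.3044, 48.7195) (73.1947, 57.883)]
12. shoelace: 375.4474

Area of P0's cell: 375.4474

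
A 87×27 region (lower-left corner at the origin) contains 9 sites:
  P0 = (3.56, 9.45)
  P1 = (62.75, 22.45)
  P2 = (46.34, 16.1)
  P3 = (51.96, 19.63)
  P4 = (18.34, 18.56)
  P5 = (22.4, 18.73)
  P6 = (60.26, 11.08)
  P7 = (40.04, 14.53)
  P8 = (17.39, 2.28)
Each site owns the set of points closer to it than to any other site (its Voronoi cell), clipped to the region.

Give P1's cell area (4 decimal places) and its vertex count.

Area of P1's cell: 375.7756 (4 vertices)

1. box [0,87]×[0,27]: [(0, 0) (87, 0) (87, 27) (0, 27)]
2. ⊥bis P1·P0 via (33.155,15.95): [(36.6581, 0) (87, 0) (87, 27) (30.7281, 27)]  |A|=1439.2864
3. ⊥bis P1·P2 via (54.545,19.275): [(62.0036, 0) (87, 0) (87, 27) (51.5557, 27)]  |A|=815.9484
4. ⊥bis P1·P3 via (57.355,21.04): [(62.8539, 0) (87, 0) (87, 27) (55.7973, 27)]  |A|=747.2087
5. ⊥bis P1·P4 via (40.545,20.505): [(62.8539, 0) (87, 0) (87, 27) (55.7973, 27)]  |A|=747.2087
6. ⊥bis P1·P5 via (42.575,20.59): [(62.8539, 0) (87, 0) (87, 27) (55.7973, 27)]  |A|=747.2087
7. ⊥bis P1·P6 via (61.505,16.765): [(58.2882, 17.4695) (87, 11.1817) (87, 27) (55.7973, 27)]  |A|=375.7756
8. ⊥bis P1·P7 via (51.395,18.49): [(58.2882, 17.4695) (87, 11.1817) (87, 27) (55.7973, 27)]  |A|=375.7756
9. ⊥bis P1·P8 via (40.07,12.365): [(58.2882, 17.4695) (87, 11.1817) (87, 27) (55.7973, 27)]  |A|=375.7756
10. canonical 4-gon: [(58.2882, 17.4695) (87, 11.1817) (87, 27) (55.7973, 27)]
11. shoelace: 375.7756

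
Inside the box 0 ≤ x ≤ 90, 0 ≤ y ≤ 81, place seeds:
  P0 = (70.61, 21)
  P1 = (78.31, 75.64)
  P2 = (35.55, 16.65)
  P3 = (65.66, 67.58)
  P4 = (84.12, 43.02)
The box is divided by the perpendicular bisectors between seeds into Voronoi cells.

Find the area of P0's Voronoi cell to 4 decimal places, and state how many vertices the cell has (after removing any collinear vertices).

Area of P0's cell: 1314.2756 (5 vertices)

1. box [0,90]×[0,81]: [(0, 0) (90, 0) (90, 81) (0, 81)]
2. ⊥bis P0·P1 via (74.46,48.32): [(0, 58.8131) (0, 0) (90, 0) (90, 46.1301)]  |A|=4722.4417
3. ⊥bis P0·P2 via (53.08,18.825): [(48.9749, 51.9114) (55.4157, 0) (90, 0) (90, 46.1301)]  |A|=1843.9069
4. ⊥bis P0·P3 via (68.135,44.29): [(88.044, 46.4057) (50.1575, 42.3796) (55.4157, 0) (90, 0) (90, 46.1301)]  |A|=1660.9615
5. ⊥bis P0·P4 via (77.365,32.01): [(58.9421, 43.3131) (50.1575, 42.3796) (55.4157, 0) (90, 0) (90, 24.258)]  |A|=1314.2756
6. canonical 5-gon: [(58.9421, 43.3131) (50.1575, 42.3796) (55.4157, 0) (90, 0) (90, 24.258)]
7. shoelace: 1314.2756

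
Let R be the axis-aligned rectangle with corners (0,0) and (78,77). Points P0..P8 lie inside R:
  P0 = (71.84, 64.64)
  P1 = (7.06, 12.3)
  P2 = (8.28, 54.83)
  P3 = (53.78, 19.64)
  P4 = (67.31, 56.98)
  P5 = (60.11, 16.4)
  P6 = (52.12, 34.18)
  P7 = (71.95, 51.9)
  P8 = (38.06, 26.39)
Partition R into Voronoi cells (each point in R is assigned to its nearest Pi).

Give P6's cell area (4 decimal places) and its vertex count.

1. box [0,78]×[0,77]: [(0, 0) (78, 0) (78, 77) (0, 77)]
2. ⊥bis P6·P0 via (61.98,49.41): [(0, 0) (78, 0) (78, 39.0385) (19.3638, 77) (0, 77)]  |A|=4893.0424
3. ⊥bis P6·P1 via (29.59,23.24): [(40.8748, 0) (78, 0) (78, 39.0385) (19.3638, 77) (3.4855, 77)]  |A|=3185.1725
4. ⊥bis P6·P2 via (30.2,44.505): [(24.8153, 33.0732) (40.8748, 0) (78, 0) (78, 39.0385) (39.397, 64.0304)]  |A|=2431.7842
5. ⊥bis P6·P3 via (52.95,26.91): [(24.8153, 33.0732) (29.1285, 24.1904) (78, 29.7699) (78, 39.0385) (39.397, 64.0304)]  |A|=1255.2983
6. ⊥bis P6·P4 via (59.715,45.58): [(37.6353, 60.2901) (24.8153, 33.0732) (29.1285, 24.1904) (78, 29.7699) (78, 33.398)]  |A|=1047.2525
7. ⊥bis P6·P5 via (56.115,25.29): [(76.4522, 34.4292) (37.6353, 60.2901) (24.8153, 33.0732) (29.1285, 24.1904) (62.0257, 27.9462)]  |A|=1005.8191
8. ⊥bis P6·P7 via (62.035,43.04): [(71.6557, 32.2737) (59.8392, 45.4972) (37.6353, 60.2901) (24.8153, 33.0732) (29.1285, 24.1904) (62.0257, 27.9462)]  |A|=961.3705
9. ⊥bis P6·P8 via (45.09,30.285): [(71.6557, 32.2737) (59.8392, 45.4972) (37.6353, 60.2901) (33.4217, 51.3448) (47.3163, 26.2668) (62.0257, 27.9462)]  |A|=641.2586
10. canonical 6-gon: [(71.6557, 32.2737) (59.8392, 45.4972) (37.6353, 60.2901) (33.4217, 51.3448) (47.3163, 26.2668) (62.0257, 27.9462)]
11. shoelace: 641.2586

Area of P6's cell: 641.2586 (6 vertices)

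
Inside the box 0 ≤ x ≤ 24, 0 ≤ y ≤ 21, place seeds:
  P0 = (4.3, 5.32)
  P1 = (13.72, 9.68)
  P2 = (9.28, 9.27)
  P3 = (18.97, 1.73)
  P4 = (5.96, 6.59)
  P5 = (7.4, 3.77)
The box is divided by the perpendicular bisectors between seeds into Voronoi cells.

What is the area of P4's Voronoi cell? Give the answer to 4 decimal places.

Area of P4's cell: 36.9308

1. box [0,24]×[0,21]: [(0, 0) (24, 0) (24, 21) (0, 21)]
2. ⊥bis P4·P0 via (5.13,5.955): [(0, 12.6604) (9.6859, 0) (24, 0) (24, 21) (0, 21)]  |A|=442.6863
3. ⊥bis P4·P1 via (9.84,8.135): [(0, 12.6604) (9.6859, 0) (13.0793, 0) (4.7172, 21) (0, 21)]  |A|=125.5499
4. ⊥bis P4·P2 via (7.62,7.93): [(0, 17.3697) (0, 12.6604) (9.6859, 0) (13.0793, 0) (12.1623, 2.303)]  |A|=59.3747
5. ⊥bis P4·P3 via (12.465,4.16): [(11.895, 2.6341) (0, 17.3697) (0, 12.6604) (9.6859, 0) (10.911, 0)]  |A|=56.363
6. ⊥bis P4·P5 via (6.68,5.18): [(8.9176, 6.3226) (0, 17.3697) (0, 12.6604) (5.9918, 4.8286)]  |A|=36.9308
7. canonical 4-gon: [(8.9176, 6.3226) (0, 17.3697) (0, 12.6604) (5.9918, 4.8286)]
8. shoelace: 36.9308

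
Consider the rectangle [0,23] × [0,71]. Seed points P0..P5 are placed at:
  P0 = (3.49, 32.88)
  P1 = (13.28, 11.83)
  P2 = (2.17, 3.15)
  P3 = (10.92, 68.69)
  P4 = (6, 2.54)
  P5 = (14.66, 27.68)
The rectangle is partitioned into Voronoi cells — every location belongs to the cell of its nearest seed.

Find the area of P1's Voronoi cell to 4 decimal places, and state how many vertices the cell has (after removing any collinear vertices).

Area of P1's cell: 307.9522 (7 vertices)

1. box [0,23]×[0,71]: [(0, 0) (23, 0) (23, 71) (0, 71)]
2. ⊥bis P1·P0 via (8.385,22.355): [(0, 18.4553) (0, 0) (23, 0) (23, 29.1522)]  |A|=547.4859
3. ⊥bis P1·P2 via (7.725,7.49): [(0, 18.4553) (0, 17.3776) (13.5768, 0) (23, 0) (23, 29.1522)]  |A|=429.5197
4. ⊥bis P1·P3 via (12.1,40.26): [(0, 18.4553) (0, 17.3776) (13.5768, 0) (23, 0) (23, 29.1522)]  |A|=429.5197
5. ⊥bis P1·P4 via (9.64,7.185): [(0, 18.4553) (0, 17.3776) (5.3159, 10.5735) (18.8088, 0) (23, 0) (23, 29.1522)]  |A|=401.8594
6. ⊥bis P1·P5 via (13.97,19.755): [(4.5568, 20.5746) (0, 18.4553) (0, 17.3776) (5.3159, 10.5735) (18.8088, 0) (23, 0) (23, 18.9688)]  |A|=307.9522
7. canonical 7-gon: [(4.5568, 20.5746) (0, 18.4553) (0, 17.3776) (5.3159, 10.5735) (18.8088, 0) (23, 0) (23, 18.9688)]
8. shoelace: 307.9522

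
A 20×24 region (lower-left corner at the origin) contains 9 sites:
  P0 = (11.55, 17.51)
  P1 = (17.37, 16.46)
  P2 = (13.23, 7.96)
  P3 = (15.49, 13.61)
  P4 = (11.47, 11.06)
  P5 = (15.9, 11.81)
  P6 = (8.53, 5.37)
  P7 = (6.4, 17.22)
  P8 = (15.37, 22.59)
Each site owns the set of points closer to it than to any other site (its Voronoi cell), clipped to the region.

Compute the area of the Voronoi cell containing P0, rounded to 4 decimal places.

Area of P0's cell: 37.5392

1. box [0,20]×[0,24]: [(0, 0) (20, 0) (20, 24) (0, 24)]
2. ⊥bis P0·P1 via (14.46,16.985): [(0, 0) (11.3957, 0) (15.7256, 24) (0, 24)]  |A|=325.4555
3. ⊥bis P0·P2 via (12.39,12.735): [(0, 10.5554) (13.736, 12.9718) (15.7256, 24) (0, 24)]  |A|=179.05
4. ⊥bis P0·P3 via (13.52,15.56): [(0, 10.5554) (10.3723, 12.3801) (14.3551, 16.4037) (15.7256, 24) (0, 24)]  |A|=173.4613
5. ⊥bis P0·P4 via (11.51,14.285): [(0, 14.4278) (12.2489, 14.2758) (14.3551, 16.4037) (15.7256, 24) (0, 24)]  |A|=141.6255
6. ⊥bis P0·P5 via (13.725,14.66): [(0, 14.4278) (12.2489, 14.2758) (14.3551, 16.4037) (15.7256, 24) (0, 24)]  |A|=141.6255
7. ⊥bis P0·P6 via (10.04,11.44): [(0, 14.4278) (12.2489, 14.2758) (14.3551, 16.4037) (15.7256, 24) (0, 24)]  |A|=141.6255
8. ⊥bis P0·P7 via (8.975,17.365): [(9.1468, 14.3143) (12.2489, 14.2758) (14.3551, 16.4037) (15.7256, 24) (8.6014, 24)]  |A|=56.1927
9. ⊥bis P0·P8 via (13.46,20.05): [(8.6188, 23.6904) (9.1468, 14.3143) (12.2489, 14.2758) (14.3551, 16.4037) (14.8274, 19.0217)]  |A|=37.5392
10. canonical 5-gon: [(8.6188, 23.6904) (9.1468, 14.3143) (12.2489, 14.2758) (14.3551, 16.4037) (14.8274, 19.0217)]
11. shoelace: 37.5392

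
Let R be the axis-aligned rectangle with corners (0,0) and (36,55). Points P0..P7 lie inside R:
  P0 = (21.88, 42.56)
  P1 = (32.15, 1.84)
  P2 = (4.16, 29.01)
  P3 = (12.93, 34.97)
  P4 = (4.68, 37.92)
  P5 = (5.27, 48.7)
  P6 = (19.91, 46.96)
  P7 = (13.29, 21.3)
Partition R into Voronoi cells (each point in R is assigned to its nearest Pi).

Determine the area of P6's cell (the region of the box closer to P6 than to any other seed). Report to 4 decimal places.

Area of P6's cell: 199.9707

1. box [0,36]×[0,55]: [(0, 0) (36, 0) (36, 55) (0, 55)]
2. ⊥bis P6·P0 via (20.895,44.76): [(0, 35.4047) (36, 51.5229) (36, 55) (0, 55)]  |A|=415.3021
3. ⊥bis P6·P1 via (26.03,24.4): [(0, 35.4047) (36, 51.5229) (36, 55) (0, 55)]  |A|=415.3021
4. ⊥bis P6·P2 via (12.035,37.985): [(0, 48.545) (9.9159, 39.8444) (36, 51.5229) (36, 55) (0, 55)]  |A|=350.1535
5. ⊥bis P6·P3 via (16.42,40.965): [(0, 50.5239) (14.6806, 41.9776) (36, 51.5229) (36, 55) (0, 55)]  |A|=304.3231
6. ⊥bis P6·P4 via (12.295,42.44): [(11.4548, 43.8555) (14.6806, 41.9776) (36, 51.5229) (36, 55) (4.8398, 55)]  |A|=251.7181
7. ⊥bis P6·P5 via (12.59,47.83): [(12.0747, 43.4946) (14.6806, 41.9776) (36, 51.5229) (36, 55) (13.4422, 55)]  |A|=199.9707
8. ⊥bis P6·P7 via (16.6,34.13): [(12.0747, 43.4946) (14.6806, 41.9776) (36, 51.5229) (36, 55) (13.4422, 55)]  |A|=199.9707
9. canonical 5-gon: [(12.0747, 43.4946) (14.6806, 41.9776) (36, 51.5229) (36, 55) (13.4422, 55)]
10. shoelace: 199.9707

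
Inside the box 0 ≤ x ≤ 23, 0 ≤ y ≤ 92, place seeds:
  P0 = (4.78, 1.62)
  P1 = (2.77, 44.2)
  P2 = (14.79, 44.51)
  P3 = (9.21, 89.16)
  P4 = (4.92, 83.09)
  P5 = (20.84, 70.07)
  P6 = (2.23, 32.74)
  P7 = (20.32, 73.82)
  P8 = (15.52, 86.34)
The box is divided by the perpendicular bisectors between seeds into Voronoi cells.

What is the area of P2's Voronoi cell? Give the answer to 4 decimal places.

1. box [0,23]×[0,92]: [(0, 0) (23, 0) (23, 92) (0, 92)]
2. ⊥bis P2·P0 via (9.785,23.065): [(0, 25.3487) (23, 19.9808) (23, 92) (0, 92)]  |A|=1594.711
3. ⊥bis P2·P1 via (8.78,44.355): [(9.3263, 23.1721) (23, 19.9808) (23, 92) (7.5512, 92)]  |A|=1024.038
4. ⊥bis P2·P3 via (12,66.835): [(8.2124, 66.3617) (9.3263, 23.1721) (23, 19.9808) (23, 68.2097)]  |A|=650.0972
5. ⊥bis P2·P4 via (9.855,63.8): [(8.2888, 63.3993) (9.3263, 23.1721) (23, 19.9808) (23, 67.1629)]  |A|=620.424
6. ⊥bis P2·P5 via (17.815,57.29): [(8.3889, 59.5211) (9.3263, 23.1721) (23, 19.9808) (23, 56.0627)]  |A|=510.6163
7. ⊥bis P2·P6 via (8.51,38.625): [(8.3889, 59.5211) (8.9396, 38.1666) (23, 23.1624) (23, 56.0627)]  |A|=386.3506
8. ⊥bis P2·P7 via (17.555,59.165): [(8.3889, 59.5211) (8.9396, 38.1666) (23, 23.1624) (23, 56.0627)]  |A|=386.3506
9. ⊥bis P2·P8 via (15.155,65.425): [(8.3889, 59.5211) (8.9396, 38.1666) (23, 23.1624) (23, 56.0627)]  |A|=386.3506
10. canonical 4-gon: [(8.3889, 59.5211) (8.9396, 38.1666) (23, 23.1624) (23, 56.0627)]
11. shoelace: 386.3506

Area of P2's cell: 386.3506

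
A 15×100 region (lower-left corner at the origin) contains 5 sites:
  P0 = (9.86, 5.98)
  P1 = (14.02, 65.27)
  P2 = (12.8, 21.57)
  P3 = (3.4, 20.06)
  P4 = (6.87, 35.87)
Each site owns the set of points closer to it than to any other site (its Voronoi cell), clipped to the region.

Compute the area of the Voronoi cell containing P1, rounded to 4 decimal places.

Area of P1's cell: 730.7068

1. box [0,15]×[0,100]: [(0, 0) (15, 0) (15, 100) (0, 100)]
2. ⊥bis P1·P0 via (11.94,35.625): [(0, 36.4628) (15, 35.4103) (15, 100) (0, 100)]  |A|=960.9521
3. ⊥bis P1·P2 via (13.41,43.42): [(0, 43.7944) (15, 43.3756) (15, 100) (0, 100)]  |A|=846.2251
4. ⊥bis P1·P3 via (8.71,42.665): [(0, 44.711) (4.4285, 43.6707) (15, 43.3756) (15, 100) (0, 100)]  |A|=844.1954
5. ⊥bis P1·P4 via (10.445,50.57): [(0, 53.1102) (15, 49.4622) (15, 100) (0, 100)]  |A|=730.7068
6. canonical 4-gon: [(0, 53.1102) (15, 49.4622) (15, 100) (0, 100)]
7. shoelace: 730.7068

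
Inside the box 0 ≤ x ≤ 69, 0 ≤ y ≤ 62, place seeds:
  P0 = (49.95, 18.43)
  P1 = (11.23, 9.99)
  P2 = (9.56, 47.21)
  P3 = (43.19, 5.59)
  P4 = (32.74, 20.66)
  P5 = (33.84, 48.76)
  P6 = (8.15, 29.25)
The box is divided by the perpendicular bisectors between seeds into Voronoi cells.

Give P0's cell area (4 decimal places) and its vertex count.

Area of P0's cell: 905.4379 (4 vertices)

1. box [0,69]×[0,62]: [(0, 0) (69, 0) (69, 62) (0, 62)]
2. ⊥bis P0·P1 via (30.59,14.21): [(33.6874, 0) (69, 0) (69, 62) (20.173, 62)]  |A|=2608.3278
3. ⊥bis P0·P2 via (29.755,32.82): [(27.2881, 29.358) (33.6874, 0) (69, 0) (69, 62) (50.5473, 62)]  |A|=2112.588
4. ⊥bis P0·P3 via (46.57,12.01): [(27.2881, 29.358) (29.0601, 21.2286) (69, 0.2011) (69, 62) (50.5473, 62)]  |A|=1733.7547
5. ⊥bis P0·P4 via (41.345,19.545): [(46.0235, 55.6513) (40.7647, 15.0664) (69, 0.2011) (69, 62) (50.5473, 62)]  |A|=1380.5881
6. ⊥bis P0·P5 via (41.895,33.595): [(43.2594, 34.3197) (40.7647, 15.0664) (69, 0.2011) (69, 47.992)]  |A|=905.4379
7. ⊥bis P0·P6 via (29.05,23.84): [(43.2594, 34.3197) (40.7647, 15.0664) (69, 0.2011) (69, 47.992)]  |A|=905.4379
8. canonical 4-gon: [(43.2594, 34.3197) (40.7647, 15.0664) (69, 0.2011) (69, 47.992)]
9. shoelace: 905.4379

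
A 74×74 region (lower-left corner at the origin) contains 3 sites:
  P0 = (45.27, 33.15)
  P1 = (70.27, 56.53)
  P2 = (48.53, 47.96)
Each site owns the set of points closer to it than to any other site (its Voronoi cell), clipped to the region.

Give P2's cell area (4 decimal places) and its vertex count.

Area of P2's cell: 1713.4678 (4 vertices)

1. box [0,74]×[0,74]: [(0, 0) (74, 0) (74, 74) (0, 74)]
2. ⊥bis P2·P0 via (46.9,40.555): [(0, 50.8787) (74, 34.5897) (74, 74) (0, 74)]  |A|=2313.669
3. ⊥bis P2·P1 via (59.4,52.245): [(0, 50.8787) (65.6338, 36.4313) (50.8241, 74) (0, 74)]  |A|=1713.4678
4. canonical 4-gon: [(0, 50.8787) (65.6338, 36.4313) (50.8241, 74) (0, 74)]
5. shoelace: 1713.4678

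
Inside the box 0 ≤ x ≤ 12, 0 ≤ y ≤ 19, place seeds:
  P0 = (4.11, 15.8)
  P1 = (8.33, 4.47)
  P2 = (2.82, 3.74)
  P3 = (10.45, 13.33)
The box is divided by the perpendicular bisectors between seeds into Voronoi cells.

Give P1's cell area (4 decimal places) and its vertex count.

Area of P1's cell: 59.1031 (5 vertices)

1. box [0,12]×[0,19]: [(0, 0) (12, 0) (12, 19) (0, 19)]
2. ⊥bis P1·P0 via (6.22,10.135): [(0, 7.8183) (0, 0) (12, 0) (12, 12.2878)]  |A|=120.6367
3. ⊥bis P1·P2 via (5.575,4.105): [(4.844, 9.6225) (6.1189, 0) (12, 0) (12, 12.2878)]  |A|=72.2615
4. ⊥bis P1·P3 via (9.39,8.9): [(5.4411, 9.8449) (4.844, 9.6225) (6.1189, 0) (12, 0) (12, 8.2755)]  |A|=59.1031
5. canonical 5-gon: [(5.4411, 9.8449) (4.844, 9.6225) (6.1189, 0) (12, 0) (12, 8.2755)]
6. shoelace: 59.1031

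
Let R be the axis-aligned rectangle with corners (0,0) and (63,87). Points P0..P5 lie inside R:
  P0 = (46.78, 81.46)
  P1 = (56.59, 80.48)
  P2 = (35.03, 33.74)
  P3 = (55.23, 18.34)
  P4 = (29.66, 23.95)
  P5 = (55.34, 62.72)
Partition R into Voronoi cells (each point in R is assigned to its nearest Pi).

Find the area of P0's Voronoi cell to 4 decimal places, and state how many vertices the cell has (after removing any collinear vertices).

Area of P0's cell: 1109.7279 (5 vertices)

1. box [0,63]×[0,87]: [(0, 0) (63, 0) (63, 87) (0, 87)]
2. ⊥bis P0·P1 via (51.685,80.97): [(0, 0) (43.5963, 0) (52.2874, 87) (0, 87)]  |A|=4170.9383
3. ⊥bis P0·P2 via (40.905,57.6): [(0, 67.672) (49.1476, 55.5704) (52.2874, 87) (0, 87)]  |A|=1296.6487
4. ⊥bis P0·P3 via (51.005,49.9): [(0, 67.672) (49.1476, 55.5704) (52.2874, 87) (0, 87)]  |A|=1296.6487
5. ⊥bis P0·P4 via (38.22,52.705): [(0, 67.672) (49.1476, 55.5704) (52.2874, 87) (0, 87)]  |A|=1296.6487
6. ⊥bis P0·P5 via (51.06,72.09): [(0, 67.672) (26.8917, 61.0505) (50.7854, 71.9646) (52.2874, 87) (0, 87)]  |A|=1109.7279
7. canonical 5-gon: [(0, 67.672) (26.8917, 61.0505) (50.7854, 71.9646) (52.2874, 87) (0, 87)]
8. shoelace: 1109.7279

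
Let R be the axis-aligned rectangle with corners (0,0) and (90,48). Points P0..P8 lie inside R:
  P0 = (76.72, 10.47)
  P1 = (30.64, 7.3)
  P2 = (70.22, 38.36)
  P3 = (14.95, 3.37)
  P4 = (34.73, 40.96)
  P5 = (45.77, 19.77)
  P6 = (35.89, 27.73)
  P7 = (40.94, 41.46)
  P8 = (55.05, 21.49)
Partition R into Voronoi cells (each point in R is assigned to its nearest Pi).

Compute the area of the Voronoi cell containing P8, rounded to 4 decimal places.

Area of P8's cell: 436.6337

1. box [0,90]×[0,48]: [(0, 0) (90, 0) (90, 48) (0, 48)]
2. ⊥bis P8·P0 via (65.885,15.98): [(0, 0) (57.7586, 0) (82.1684, 48) (0, 48)]  |A|=3358.2465
3. ⊥bis P8·P1 via (42.845,14.395): [(51.2131, 0) (57.7586, 0) (82.1684, 48) (23.3098, 48)]  |A|=1569.6978
4. ⊥bis P8·P2 via (62.635,29.925): [(51.2131, 0) (57.7586, 0) (69.7314, 23.5437) (42.5345, 48) (23.3098, 48)]  |A|=1085.0484
5. ⊥bis P8·P3 via (35,12.43): [(51.2131, 0) (57.7586, 0) (69.7314, 23.5437) (42.5345, 48) (23.3098, 48)]  |A|=1085.0484
6. ⊥bis P8·P4 via (44.89,31.225): [(37.5279, 23.5415) (51.2131, 0) (57.7586, 0) (69.7314, 23.5437) (52.4338, 39.0982)]  |A|=706.5998
7. ⊥bis P8·P5 via (50.41,20.63): [(47.8699, 34.3349) (54.2337, 0) (57.7586, 0) (69.7314, 23.5437) (52.4338, 39.0982)]  |A|=459.1572
8. ⊥bis P8·P6 via (45.47,24.61): [(49.0323, 35.5482) (48.1482, 32.8334) (54.2337, 0) (57.7586, 0) (69.7314, 23.5437) (52.4338, 39.0982)]  |A|=458.1156
9. ⊥bis P8·P7 via (47.995,31.475): [(48.353, 31.728) (54.2337, 0) (57.7586, 0) (69.7314, 23.5437) (55.228, 36.5856)]  |A|=436.6337
10. canonical 5-gon: [(48.353, 31.728) (54.2337, 0) (57.7586, 0) (69.7314, 23.5437) (55.228, 36.5856)]
11. shoelace: 436.6337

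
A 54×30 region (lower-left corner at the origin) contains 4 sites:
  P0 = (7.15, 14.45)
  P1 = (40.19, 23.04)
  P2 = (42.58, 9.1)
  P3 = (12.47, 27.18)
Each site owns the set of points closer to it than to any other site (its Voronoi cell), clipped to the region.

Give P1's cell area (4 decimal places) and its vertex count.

1. box [0,54]×[0,30]: [(0, 0) (54, 0) (54, 30) (0, 30)]
2. ⊥bis P1·P0 via (23.67,18.745): [(28.5435, 0) (54, 0) (54, 30) (20.7438, 30)]  |A|=880.6904
3. ⊥bis P1·P2 via (41.385,16.07): [(25.0917, 13.2765) (54, 18.2328) (54, 30) (20.7438, 30)]  |A|=448.1634
4. ⊥bis P1·P3 via (26.33,25.11): [(24.7557, 14.569) (25.0917, 13.2765) (54, 18.2328) (54, 30) (27.0603, 30)]  |A|=399.4286
5. canonical 5-gon: [(24.7557, 14.569) (25.0917, 13.2765) (54, 18.2328) (54, 30) (27.0603, 30)]
6. shoelace: 399.4286

Area of P1's cell: 399.4286 (5 vertices)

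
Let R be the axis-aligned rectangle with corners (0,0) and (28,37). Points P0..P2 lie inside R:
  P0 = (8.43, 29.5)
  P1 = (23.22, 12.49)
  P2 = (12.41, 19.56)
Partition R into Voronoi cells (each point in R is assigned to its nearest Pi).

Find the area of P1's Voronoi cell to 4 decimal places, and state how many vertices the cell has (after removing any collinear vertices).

1. box [0,28]×[0,37]: [(0, 0) (28, 0) (28, 37) (0, 37)]
2. ⊥bis P1·P0 via (15.825,20.995): [(0, 7.2353) (0, 0) (28, 0) (28, 31.581)]  |A|=543.4291
3. ⊥bis P1·P2 via (17.815,16.025): [(27.9745, 31.5589) (7.3343, 0) (28, 0) (28, 31.581)]  |A|=326.4959
4. canonical 4-gon: [(27.9745, 31.5589) (7.3343, 0) (28, 0) (28, 31.581)]
5. shoelace: 326.4959

Area of P1's cell: 326.4959 (4 vertices)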